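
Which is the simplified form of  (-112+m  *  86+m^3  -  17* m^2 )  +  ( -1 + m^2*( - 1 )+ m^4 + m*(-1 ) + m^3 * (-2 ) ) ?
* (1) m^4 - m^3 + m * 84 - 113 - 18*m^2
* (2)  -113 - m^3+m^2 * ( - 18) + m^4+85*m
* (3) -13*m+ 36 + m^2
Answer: 2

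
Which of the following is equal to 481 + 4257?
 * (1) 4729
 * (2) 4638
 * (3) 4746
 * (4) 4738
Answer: 4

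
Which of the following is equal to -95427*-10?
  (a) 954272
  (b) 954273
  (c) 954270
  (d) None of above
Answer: c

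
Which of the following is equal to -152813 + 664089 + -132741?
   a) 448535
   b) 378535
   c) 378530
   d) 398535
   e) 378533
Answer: b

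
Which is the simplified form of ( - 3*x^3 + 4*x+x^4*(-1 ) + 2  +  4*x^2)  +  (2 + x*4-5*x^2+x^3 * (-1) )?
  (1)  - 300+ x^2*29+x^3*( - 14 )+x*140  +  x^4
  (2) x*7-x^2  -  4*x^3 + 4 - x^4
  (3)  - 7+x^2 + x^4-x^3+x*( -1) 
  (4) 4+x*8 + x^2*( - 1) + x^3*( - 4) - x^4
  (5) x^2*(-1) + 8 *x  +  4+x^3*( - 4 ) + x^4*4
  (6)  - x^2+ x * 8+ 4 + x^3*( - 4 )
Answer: 4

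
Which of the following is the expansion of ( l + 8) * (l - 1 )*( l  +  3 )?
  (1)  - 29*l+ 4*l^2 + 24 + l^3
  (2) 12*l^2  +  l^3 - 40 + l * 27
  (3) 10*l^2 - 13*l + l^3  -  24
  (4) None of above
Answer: 4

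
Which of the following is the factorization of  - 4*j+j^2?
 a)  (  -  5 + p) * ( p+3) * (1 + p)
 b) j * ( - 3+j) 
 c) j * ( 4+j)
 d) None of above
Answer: d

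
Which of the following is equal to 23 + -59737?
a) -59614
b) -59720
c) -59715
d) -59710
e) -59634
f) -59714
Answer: f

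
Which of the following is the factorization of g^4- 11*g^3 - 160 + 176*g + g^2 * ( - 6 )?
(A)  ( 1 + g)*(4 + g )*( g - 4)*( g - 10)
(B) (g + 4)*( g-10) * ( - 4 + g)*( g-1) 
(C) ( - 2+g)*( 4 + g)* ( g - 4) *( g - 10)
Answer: B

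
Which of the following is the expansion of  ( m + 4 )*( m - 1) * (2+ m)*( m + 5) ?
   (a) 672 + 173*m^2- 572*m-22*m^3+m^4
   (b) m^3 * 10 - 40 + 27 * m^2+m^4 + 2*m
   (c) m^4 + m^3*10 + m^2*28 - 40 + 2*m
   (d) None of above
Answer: b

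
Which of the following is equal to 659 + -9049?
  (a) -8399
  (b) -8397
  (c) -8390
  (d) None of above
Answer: c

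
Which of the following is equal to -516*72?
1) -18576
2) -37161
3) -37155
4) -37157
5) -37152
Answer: 5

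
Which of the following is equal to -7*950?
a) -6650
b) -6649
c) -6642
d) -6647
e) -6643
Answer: a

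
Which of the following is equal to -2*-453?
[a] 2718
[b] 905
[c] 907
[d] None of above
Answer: d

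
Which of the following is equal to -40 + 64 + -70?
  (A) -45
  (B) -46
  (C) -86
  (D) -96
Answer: B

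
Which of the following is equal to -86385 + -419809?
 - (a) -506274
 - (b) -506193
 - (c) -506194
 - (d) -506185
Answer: c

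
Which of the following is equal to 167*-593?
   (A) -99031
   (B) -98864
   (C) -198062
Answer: A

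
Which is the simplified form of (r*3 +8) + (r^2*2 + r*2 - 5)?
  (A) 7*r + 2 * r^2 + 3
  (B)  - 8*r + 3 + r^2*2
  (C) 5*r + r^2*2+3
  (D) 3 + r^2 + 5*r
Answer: C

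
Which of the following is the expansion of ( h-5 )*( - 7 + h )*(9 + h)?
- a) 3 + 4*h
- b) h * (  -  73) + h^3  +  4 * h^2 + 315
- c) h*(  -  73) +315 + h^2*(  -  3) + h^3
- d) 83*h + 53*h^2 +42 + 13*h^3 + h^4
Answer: c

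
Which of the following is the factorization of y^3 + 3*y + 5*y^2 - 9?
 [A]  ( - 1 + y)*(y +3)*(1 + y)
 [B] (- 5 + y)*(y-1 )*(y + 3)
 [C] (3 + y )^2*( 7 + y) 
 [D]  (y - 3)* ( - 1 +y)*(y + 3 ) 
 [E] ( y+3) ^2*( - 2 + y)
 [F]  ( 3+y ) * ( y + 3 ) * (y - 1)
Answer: F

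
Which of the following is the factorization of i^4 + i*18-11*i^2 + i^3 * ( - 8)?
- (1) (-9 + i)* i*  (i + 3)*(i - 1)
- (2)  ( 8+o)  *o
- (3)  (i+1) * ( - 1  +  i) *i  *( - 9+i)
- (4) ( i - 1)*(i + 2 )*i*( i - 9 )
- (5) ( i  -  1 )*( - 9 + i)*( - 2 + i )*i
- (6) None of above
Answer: 4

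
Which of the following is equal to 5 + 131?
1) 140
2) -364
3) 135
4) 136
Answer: 4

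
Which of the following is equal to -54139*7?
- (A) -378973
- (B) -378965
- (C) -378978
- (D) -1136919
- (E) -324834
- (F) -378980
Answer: A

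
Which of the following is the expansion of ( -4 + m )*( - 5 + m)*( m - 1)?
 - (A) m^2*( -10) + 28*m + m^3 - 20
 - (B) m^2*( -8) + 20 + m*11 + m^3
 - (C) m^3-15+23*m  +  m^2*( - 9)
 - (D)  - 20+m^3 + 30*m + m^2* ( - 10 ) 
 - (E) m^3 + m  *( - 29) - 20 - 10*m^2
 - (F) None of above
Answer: F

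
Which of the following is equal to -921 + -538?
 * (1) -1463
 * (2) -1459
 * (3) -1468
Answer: 2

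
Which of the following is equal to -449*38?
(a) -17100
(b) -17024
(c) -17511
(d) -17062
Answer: d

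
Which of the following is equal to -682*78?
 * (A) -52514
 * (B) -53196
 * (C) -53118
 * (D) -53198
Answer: B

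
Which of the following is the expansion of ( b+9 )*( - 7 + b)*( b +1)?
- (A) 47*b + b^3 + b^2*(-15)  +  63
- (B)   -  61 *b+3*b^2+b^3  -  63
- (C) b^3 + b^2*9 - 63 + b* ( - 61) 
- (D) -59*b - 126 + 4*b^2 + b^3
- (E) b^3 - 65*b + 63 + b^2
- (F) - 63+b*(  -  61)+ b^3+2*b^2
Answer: B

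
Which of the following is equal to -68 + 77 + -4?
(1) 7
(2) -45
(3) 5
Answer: 3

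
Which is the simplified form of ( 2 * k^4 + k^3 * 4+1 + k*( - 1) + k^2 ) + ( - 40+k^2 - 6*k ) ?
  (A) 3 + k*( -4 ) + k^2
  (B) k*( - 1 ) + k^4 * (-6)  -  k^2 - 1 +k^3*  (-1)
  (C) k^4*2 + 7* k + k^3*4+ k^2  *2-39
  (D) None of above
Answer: D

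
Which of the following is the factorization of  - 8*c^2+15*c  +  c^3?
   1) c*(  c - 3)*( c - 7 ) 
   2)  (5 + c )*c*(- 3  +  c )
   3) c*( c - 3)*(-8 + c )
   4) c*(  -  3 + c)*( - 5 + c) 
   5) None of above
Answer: 4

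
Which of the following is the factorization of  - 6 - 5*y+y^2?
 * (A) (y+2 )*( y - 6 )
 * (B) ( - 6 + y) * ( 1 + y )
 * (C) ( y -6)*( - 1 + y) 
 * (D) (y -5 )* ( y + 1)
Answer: B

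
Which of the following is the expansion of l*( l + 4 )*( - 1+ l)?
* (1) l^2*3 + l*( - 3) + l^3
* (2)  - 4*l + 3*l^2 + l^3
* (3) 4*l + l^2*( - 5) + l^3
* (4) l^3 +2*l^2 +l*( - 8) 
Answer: 2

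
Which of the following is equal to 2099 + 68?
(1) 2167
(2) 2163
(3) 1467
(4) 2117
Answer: 1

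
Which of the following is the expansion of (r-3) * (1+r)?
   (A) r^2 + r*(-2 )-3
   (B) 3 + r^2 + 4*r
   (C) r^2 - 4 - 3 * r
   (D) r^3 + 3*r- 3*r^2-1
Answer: A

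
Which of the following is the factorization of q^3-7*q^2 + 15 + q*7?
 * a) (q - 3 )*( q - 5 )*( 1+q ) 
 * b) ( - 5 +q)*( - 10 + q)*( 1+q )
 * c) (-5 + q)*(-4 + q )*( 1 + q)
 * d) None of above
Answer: a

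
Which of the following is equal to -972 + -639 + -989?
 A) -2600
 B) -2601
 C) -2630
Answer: A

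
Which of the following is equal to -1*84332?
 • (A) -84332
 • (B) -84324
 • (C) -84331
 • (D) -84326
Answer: A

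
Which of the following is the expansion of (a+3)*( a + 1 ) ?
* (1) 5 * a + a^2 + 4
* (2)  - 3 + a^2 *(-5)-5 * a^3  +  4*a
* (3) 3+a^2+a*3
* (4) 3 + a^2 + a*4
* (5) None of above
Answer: 4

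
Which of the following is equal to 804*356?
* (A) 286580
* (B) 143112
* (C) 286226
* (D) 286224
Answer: D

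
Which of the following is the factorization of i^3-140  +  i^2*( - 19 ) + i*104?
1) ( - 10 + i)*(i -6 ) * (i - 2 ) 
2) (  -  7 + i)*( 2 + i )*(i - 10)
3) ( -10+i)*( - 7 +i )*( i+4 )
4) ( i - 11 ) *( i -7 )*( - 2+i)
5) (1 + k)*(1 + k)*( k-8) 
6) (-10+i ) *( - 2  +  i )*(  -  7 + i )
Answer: 6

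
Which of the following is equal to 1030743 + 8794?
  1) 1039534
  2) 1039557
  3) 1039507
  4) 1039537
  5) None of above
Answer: 4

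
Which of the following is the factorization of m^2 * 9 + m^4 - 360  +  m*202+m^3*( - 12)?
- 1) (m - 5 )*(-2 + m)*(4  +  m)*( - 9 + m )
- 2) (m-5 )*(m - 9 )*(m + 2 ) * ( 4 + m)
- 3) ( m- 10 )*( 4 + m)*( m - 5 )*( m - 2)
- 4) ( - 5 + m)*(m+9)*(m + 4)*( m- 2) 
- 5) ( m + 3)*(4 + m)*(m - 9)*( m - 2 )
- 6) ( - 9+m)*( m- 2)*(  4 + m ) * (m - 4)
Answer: 1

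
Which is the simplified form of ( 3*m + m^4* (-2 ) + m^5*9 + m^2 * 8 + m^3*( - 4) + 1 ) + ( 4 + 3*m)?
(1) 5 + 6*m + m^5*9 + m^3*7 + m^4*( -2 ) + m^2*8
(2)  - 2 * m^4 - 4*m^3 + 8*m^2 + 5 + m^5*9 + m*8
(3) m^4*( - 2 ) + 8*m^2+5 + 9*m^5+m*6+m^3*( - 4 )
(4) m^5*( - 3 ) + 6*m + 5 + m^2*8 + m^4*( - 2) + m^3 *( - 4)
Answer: 3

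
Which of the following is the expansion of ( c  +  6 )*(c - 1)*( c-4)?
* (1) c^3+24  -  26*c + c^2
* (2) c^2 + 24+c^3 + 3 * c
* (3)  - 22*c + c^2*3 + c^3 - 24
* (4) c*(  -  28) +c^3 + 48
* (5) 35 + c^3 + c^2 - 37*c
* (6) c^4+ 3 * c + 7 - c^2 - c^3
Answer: 1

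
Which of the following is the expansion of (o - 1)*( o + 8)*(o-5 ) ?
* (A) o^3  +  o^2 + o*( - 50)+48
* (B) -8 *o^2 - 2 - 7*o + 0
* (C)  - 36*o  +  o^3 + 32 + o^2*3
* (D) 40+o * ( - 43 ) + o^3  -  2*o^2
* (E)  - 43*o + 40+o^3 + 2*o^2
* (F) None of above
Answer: E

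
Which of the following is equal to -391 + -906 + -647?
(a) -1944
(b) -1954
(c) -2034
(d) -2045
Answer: a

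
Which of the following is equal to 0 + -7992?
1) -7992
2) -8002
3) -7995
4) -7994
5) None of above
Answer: 1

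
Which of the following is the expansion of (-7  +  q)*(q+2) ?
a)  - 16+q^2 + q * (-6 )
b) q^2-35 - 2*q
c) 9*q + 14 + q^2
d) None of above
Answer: d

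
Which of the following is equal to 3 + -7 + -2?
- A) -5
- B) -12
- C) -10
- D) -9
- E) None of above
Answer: E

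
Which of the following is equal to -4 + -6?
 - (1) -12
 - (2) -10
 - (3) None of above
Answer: 2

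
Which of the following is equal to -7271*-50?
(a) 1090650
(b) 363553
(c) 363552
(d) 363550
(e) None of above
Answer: d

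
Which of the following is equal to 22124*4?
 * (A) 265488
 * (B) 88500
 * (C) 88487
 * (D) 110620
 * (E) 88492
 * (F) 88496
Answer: F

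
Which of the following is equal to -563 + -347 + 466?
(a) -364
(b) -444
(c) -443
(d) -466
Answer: b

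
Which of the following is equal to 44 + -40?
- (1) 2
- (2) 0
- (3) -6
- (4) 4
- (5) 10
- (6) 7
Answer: 4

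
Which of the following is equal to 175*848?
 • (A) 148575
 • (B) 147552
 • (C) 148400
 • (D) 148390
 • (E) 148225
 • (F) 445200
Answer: C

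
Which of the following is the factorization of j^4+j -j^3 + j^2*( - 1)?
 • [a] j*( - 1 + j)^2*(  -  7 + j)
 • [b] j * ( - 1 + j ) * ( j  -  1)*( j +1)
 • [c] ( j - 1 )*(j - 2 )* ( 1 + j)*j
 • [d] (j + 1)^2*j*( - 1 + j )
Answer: b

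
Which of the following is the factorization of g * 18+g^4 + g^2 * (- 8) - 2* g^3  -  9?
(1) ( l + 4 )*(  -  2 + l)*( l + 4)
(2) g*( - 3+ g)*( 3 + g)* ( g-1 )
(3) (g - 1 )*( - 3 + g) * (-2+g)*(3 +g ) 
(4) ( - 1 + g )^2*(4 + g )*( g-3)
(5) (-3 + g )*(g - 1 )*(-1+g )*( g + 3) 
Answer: 5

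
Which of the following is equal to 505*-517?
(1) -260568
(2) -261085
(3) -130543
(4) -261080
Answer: 2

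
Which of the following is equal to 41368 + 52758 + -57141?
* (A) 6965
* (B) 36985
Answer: B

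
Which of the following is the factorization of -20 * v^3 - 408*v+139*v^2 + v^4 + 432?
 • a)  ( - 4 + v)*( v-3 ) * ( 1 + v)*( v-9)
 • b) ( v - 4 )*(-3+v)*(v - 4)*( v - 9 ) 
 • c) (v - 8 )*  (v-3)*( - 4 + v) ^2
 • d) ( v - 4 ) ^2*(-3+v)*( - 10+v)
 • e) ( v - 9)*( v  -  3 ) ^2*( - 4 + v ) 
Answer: b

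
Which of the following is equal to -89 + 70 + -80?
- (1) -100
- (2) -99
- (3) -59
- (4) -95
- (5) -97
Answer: 2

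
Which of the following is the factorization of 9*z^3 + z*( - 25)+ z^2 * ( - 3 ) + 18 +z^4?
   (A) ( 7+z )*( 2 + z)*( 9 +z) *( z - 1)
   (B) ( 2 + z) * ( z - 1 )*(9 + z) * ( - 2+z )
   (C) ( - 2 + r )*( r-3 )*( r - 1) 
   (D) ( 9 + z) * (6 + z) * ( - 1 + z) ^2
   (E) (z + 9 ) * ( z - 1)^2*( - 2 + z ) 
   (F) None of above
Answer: F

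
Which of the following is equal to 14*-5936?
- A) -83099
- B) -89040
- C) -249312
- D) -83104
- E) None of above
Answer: D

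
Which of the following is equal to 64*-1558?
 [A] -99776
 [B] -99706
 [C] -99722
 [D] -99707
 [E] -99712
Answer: E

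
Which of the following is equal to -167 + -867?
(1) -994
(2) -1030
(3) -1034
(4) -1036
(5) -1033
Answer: 3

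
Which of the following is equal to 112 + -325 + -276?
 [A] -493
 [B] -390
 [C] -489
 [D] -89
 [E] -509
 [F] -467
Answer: C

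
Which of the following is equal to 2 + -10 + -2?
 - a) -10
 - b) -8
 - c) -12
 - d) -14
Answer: a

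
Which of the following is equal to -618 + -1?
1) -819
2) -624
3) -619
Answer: 3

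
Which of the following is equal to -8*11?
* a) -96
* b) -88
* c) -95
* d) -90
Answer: b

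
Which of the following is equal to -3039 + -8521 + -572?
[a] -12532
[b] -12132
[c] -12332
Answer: b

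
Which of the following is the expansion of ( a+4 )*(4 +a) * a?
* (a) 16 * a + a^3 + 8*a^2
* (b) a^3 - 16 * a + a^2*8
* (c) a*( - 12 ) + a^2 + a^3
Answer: a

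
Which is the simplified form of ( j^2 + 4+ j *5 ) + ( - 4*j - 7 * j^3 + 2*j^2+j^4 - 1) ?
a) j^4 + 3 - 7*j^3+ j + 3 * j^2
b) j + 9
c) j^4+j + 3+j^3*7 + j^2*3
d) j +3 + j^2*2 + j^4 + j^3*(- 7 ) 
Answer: a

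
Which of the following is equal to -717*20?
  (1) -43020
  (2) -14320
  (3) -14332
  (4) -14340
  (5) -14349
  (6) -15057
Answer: 4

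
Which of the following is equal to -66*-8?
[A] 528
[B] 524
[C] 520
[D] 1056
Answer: A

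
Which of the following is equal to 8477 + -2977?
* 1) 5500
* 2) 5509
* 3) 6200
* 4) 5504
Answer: 1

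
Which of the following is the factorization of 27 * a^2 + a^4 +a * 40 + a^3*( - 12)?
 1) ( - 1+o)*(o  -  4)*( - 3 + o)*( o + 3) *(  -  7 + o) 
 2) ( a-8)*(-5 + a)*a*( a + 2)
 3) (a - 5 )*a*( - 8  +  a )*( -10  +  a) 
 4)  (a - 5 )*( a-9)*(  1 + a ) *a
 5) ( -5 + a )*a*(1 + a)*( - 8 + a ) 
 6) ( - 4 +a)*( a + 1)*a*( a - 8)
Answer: 5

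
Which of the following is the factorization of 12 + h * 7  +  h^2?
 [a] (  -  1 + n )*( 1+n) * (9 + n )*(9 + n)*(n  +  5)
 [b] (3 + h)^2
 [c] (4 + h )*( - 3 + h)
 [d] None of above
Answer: d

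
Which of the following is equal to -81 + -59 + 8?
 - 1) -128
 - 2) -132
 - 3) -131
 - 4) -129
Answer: 2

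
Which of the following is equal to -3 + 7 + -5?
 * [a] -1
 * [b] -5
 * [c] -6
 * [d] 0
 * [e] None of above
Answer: a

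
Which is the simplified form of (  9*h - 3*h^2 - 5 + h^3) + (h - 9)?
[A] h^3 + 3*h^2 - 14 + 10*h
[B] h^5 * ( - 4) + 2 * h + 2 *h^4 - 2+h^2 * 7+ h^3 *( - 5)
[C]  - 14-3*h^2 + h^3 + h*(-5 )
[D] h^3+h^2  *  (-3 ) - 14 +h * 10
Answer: D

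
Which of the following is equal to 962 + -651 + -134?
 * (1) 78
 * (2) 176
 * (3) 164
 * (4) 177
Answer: 4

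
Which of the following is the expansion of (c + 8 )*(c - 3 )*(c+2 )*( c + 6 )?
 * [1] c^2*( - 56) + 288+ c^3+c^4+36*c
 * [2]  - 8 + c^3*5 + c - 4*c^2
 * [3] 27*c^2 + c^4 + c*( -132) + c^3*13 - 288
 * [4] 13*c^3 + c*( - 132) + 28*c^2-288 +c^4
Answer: 4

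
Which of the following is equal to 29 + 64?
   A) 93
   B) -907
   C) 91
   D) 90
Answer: A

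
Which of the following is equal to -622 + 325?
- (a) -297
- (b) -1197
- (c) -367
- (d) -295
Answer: a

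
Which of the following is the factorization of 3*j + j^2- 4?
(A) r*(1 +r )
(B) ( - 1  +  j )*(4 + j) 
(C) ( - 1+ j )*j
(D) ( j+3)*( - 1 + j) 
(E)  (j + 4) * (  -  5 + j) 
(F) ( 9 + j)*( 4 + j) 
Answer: B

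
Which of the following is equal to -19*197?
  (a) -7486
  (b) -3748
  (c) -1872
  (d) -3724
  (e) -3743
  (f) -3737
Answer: e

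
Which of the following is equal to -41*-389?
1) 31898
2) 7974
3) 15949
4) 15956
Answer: 3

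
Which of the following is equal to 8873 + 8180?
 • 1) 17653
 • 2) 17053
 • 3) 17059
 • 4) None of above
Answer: 2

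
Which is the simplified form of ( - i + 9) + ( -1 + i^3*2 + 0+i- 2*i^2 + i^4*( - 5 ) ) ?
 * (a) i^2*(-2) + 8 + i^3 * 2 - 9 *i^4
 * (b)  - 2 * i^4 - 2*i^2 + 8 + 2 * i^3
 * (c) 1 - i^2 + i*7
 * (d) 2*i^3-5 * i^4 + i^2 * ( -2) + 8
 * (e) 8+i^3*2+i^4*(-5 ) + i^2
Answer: d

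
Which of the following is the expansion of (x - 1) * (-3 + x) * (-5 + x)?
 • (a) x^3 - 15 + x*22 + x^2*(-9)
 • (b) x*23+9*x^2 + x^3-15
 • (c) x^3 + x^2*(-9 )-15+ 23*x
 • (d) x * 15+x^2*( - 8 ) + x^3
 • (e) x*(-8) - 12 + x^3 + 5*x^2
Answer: c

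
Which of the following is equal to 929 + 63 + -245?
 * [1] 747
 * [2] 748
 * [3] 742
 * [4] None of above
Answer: 1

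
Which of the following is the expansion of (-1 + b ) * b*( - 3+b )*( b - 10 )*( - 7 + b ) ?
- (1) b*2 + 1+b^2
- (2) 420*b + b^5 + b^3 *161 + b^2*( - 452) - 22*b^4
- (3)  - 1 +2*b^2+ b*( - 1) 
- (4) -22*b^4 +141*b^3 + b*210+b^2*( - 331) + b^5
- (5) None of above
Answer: 5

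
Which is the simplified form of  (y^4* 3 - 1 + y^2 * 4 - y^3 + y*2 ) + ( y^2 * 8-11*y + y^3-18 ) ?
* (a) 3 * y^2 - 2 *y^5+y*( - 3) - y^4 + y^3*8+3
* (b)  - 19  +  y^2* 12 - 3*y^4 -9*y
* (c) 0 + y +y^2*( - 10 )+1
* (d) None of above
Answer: d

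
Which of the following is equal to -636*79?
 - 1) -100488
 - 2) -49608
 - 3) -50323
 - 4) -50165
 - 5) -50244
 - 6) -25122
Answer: 5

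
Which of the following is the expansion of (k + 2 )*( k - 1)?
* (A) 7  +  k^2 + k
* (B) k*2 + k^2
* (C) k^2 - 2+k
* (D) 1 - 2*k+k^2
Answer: C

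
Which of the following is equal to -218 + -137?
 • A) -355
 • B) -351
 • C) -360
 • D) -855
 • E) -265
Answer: A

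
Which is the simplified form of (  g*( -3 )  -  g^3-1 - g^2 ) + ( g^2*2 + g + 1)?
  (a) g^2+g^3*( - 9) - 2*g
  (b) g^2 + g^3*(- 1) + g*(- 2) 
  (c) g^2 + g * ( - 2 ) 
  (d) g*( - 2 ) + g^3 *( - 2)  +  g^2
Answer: b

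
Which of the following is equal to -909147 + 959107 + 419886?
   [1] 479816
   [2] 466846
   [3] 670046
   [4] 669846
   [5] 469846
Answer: 5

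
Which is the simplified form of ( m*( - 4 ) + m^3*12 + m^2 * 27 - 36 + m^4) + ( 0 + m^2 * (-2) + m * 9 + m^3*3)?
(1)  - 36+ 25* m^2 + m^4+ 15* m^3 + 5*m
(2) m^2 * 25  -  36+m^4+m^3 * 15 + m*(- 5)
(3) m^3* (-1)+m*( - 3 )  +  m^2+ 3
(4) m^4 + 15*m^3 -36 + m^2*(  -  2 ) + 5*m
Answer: 1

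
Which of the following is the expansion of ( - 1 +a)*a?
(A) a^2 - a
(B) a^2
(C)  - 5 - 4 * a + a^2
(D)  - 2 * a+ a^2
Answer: A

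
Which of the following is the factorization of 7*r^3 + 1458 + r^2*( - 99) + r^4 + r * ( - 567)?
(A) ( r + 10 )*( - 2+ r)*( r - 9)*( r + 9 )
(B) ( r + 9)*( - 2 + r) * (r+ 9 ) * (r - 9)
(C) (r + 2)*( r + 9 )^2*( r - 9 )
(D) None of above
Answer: B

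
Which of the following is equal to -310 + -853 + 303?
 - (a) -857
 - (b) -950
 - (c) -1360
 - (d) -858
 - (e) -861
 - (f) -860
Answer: f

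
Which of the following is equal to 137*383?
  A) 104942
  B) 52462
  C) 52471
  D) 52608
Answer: C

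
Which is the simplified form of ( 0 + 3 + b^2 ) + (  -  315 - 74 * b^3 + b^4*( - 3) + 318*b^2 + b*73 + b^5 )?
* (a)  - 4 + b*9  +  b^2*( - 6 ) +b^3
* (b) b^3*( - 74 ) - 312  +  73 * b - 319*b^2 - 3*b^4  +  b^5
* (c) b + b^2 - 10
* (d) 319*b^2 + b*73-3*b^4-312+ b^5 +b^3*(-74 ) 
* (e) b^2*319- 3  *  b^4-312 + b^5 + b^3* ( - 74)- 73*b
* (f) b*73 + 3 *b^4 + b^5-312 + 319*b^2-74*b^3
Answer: d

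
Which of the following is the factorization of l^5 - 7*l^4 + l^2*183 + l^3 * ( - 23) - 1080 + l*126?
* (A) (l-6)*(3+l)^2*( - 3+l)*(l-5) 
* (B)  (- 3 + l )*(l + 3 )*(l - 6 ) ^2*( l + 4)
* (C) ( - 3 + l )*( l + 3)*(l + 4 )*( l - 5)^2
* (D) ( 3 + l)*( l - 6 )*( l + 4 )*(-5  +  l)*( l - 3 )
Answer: D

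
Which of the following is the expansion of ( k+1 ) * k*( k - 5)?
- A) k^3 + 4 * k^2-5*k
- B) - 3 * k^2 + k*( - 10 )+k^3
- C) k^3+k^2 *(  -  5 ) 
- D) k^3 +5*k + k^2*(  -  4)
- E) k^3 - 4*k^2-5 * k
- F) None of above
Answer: E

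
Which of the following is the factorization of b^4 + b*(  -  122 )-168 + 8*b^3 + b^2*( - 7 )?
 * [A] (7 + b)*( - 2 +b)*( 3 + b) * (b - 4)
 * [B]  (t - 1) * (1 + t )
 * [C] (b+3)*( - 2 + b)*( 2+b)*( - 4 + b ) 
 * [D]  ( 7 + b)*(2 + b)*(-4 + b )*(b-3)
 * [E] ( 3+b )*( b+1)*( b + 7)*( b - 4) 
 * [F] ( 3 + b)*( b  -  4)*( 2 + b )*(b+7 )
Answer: F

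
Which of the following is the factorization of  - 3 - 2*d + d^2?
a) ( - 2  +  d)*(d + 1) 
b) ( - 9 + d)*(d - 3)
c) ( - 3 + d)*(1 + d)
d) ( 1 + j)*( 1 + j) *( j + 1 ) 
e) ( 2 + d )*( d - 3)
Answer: c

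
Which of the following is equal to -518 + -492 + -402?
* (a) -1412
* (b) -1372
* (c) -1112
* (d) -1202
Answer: a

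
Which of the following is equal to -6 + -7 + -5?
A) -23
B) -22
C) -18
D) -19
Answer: C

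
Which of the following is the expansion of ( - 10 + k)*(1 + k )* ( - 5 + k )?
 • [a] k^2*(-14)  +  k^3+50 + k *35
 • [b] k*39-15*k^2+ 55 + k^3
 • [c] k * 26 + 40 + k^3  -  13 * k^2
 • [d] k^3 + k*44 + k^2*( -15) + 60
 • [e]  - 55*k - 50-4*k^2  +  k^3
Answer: a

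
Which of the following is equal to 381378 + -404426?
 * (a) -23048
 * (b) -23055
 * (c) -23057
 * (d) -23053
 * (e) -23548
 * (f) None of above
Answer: a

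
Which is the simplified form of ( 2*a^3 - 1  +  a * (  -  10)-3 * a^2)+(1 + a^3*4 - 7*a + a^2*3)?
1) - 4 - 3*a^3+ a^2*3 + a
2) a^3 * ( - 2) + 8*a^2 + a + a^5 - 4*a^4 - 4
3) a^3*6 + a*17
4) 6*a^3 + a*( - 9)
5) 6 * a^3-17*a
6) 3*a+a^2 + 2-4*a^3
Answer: 5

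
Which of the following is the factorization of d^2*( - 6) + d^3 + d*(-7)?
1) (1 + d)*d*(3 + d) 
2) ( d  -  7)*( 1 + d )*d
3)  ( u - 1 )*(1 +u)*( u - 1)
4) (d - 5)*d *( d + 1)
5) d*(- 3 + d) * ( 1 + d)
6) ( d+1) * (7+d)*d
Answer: 2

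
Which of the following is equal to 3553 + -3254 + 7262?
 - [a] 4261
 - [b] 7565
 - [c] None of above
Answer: c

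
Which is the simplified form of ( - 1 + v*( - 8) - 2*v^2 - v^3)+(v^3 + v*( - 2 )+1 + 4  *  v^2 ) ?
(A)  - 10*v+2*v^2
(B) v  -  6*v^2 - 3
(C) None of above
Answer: A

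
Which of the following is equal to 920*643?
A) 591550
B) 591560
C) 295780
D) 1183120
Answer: B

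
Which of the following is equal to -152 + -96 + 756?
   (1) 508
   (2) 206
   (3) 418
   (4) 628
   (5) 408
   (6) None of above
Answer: 1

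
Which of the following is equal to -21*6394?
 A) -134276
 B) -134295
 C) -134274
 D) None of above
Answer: C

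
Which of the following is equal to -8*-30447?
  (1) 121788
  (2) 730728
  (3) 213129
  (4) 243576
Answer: 4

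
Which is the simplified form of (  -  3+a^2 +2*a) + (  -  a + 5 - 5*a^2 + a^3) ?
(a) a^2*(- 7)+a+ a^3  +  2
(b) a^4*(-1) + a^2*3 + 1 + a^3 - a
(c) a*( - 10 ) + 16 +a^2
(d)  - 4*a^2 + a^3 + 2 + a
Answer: d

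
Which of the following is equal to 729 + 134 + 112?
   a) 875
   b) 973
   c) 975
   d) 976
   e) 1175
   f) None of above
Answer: c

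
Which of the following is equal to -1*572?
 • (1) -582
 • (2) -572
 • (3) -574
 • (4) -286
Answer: 2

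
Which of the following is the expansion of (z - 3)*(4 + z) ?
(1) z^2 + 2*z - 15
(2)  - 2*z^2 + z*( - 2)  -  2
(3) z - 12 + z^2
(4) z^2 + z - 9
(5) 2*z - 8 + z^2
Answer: 3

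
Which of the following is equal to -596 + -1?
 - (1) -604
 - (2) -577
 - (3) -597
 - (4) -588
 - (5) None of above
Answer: 3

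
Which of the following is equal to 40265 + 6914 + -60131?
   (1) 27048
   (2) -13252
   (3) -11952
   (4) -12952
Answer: 4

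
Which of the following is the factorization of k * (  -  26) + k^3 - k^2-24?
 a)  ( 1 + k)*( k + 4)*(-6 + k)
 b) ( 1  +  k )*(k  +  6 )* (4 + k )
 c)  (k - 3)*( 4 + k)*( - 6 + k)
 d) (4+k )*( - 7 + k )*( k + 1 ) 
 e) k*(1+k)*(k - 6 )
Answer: a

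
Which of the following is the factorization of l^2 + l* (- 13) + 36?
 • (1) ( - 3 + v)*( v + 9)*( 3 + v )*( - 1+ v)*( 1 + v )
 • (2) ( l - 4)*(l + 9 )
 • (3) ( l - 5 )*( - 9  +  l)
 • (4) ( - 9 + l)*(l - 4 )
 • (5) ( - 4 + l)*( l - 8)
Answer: 4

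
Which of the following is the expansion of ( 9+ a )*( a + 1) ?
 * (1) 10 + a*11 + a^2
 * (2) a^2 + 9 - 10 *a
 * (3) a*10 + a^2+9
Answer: 3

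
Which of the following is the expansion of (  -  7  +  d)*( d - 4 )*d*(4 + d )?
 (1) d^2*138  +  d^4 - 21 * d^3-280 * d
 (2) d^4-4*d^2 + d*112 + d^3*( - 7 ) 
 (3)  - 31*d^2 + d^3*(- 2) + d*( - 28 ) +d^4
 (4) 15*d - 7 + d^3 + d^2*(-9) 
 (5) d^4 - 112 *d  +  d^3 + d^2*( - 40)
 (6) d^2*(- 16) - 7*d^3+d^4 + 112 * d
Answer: 6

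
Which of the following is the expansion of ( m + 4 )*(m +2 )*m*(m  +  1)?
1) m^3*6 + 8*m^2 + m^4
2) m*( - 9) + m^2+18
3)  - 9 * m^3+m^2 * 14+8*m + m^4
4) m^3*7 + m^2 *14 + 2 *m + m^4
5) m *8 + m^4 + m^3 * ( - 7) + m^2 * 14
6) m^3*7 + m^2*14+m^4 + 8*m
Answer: 6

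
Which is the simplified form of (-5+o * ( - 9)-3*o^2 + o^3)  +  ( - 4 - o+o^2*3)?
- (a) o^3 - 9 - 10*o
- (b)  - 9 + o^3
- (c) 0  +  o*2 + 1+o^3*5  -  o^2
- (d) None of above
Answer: a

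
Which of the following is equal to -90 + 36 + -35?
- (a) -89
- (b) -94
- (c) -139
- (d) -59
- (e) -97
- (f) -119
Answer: a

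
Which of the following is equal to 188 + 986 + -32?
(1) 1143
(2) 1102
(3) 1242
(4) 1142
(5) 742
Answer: 4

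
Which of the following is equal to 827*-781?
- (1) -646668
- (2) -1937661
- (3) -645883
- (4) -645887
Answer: 4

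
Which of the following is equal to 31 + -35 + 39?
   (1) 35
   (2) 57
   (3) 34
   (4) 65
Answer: 1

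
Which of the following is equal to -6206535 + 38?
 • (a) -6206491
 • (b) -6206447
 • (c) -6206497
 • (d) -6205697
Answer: c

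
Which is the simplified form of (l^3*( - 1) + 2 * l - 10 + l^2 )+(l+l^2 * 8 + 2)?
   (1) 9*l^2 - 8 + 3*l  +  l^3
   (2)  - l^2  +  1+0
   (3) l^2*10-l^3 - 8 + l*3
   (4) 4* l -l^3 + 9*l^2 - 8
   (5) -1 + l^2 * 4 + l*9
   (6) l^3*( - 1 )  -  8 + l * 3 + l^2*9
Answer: 6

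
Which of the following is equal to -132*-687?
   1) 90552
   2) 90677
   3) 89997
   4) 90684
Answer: 4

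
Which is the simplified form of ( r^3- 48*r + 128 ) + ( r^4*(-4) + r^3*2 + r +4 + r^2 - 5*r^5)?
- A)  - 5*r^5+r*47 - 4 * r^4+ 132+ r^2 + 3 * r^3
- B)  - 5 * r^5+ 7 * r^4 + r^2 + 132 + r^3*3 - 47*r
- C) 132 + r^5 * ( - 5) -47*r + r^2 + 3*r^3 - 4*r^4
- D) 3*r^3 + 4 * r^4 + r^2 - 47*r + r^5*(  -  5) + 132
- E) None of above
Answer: C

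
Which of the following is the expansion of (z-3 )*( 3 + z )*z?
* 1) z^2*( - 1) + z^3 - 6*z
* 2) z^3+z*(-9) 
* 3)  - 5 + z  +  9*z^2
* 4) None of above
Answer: 2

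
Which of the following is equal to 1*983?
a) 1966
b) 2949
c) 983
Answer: c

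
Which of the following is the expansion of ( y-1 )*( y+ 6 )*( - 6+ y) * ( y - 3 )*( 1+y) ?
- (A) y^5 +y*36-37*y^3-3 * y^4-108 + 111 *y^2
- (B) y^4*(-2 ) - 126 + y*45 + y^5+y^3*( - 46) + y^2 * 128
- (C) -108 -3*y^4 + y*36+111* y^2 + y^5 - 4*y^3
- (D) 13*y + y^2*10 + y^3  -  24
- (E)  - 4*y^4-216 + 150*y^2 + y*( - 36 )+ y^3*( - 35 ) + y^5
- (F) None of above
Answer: A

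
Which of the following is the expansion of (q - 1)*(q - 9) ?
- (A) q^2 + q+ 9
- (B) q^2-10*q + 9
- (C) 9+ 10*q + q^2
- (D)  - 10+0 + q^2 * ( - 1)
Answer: B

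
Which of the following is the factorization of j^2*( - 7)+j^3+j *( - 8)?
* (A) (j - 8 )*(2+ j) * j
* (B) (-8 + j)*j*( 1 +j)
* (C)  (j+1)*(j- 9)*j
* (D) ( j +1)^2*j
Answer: B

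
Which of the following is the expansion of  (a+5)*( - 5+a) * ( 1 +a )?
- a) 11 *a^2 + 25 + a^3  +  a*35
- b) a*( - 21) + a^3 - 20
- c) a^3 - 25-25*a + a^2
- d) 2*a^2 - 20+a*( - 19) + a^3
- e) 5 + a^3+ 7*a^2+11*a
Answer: c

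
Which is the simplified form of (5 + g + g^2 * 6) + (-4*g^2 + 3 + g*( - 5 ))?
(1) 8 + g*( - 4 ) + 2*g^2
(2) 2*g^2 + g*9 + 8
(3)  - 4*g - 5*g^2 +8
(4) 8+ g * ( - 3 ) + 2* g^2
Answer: 1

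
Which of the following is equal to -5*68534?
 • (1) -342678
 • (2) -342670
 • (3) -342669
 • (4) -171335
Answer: 2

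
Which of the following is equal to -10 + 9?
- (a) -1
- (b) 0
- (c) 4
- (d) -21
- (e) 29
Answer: a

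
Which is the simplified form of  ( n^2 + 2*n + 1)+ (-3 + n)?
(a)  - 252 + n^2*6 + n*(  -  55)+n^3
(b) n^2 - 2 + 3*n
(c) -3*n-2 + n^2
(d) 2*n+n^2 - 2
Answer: b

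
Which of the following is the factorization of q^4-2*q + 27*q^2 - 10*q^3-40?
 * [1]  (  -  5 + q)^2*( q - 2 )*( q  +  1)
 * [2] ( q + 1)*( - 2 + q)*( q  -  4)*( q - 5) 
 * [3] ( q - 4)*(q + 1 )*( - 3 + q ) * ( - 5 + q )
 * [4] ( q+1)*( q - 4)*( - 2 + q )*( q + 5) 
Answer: 2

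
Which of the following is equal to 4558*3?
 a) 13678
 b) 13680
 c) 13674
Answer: c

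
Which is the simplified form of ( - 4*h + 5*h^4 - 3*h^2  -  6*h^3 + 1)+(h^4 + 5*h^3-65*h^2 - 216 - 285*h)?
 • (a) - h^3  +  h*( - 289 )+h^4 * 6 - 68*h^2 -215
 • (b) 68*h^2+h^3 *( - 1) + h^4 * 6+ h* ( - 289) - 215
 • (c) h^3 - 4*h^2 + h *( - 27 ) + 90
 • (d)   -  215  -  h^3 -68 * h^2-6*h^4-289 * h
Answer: a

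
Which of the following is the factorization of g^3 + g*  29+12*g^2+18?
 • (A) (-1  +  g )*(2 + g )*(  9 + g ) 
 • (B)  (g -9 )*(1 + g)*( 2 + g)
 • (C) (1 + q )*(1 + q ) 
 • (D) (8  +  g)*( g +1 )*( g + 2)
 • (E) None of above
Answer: E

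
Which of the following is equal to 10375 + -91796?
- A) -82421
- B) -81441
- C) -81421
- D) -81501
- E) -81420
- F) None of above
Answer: C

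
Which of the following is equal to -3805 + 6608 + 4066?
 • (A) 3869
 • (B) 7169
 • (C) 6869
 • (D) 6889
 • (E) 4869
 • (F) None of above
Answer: C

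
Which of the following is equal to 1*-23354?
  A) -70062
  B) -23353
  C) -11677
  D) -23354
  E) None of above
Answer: D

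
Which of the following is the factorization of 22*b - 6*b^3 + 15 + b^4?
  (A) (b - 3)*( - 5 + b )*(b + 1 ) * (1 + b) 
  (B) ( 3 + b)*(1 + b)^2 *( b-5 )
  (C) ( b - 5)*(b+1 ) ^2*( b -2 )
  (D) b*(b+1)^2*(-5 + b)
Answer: A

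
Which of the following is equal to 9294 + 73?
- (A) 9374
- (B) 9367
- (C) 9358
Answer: B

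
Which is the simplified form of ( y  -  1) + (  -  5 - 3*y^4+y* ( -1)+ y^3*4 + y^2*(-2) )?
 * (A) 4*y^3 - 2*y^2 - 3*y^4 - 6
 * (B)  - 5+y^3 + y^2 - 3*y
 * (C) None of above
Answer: A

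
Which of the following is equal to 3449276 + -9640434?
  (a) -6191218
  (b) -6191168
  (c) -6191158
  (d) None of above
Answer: c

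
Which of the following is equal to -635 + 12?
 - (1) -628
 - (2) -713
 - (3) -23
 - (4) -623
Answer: 4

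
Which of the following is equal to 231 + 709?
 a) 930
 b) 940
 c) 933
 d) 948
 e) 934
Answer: b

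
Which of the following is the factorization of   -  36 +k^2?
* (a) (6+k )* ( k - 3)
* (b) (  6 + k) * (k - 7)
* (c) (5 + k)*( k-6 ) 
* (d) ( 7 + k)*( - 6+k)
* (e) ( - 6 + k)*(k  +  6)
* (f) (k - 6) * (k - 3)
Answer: e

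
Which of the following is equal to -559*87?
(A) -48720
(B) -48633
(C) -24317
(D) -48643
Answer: B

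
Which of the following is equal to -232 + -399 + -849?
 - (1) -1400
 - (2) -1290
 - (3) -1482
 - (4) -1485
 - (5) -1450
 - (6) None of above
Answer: 6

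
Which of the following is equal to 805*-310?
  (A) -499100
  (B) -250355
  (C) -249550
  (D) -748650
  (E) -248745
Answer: C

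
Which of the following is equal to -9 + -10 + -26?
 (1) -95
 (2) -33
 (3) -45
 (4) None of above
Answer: 3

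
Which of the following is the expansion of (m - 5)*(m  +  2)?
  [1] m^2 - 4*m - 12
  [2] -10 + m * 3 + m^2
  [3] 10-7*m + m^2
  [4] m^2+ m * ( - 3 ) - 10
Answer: 4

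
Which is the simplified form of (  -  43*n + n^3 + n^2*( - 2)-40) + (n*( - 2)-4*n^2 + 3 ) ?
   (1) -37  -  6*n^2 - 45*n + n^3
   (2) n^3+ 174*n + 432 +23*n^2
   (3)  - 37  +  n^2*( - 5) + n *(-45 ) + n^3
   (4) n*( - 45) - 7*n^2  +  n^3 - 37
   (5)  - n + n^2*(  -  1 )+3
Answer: 1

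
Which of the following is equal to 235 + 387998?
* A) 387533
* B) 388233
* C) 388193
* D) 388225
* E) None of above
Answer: B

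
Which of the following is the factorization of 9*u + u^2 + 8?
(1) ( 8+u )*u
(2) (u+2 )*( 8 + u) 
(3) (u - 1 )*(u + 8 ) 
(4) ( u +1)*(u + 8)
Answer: 4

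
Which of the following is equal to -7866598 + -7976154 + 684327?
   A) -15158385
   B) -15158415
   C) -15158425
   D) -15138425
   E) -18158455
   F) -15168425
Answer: C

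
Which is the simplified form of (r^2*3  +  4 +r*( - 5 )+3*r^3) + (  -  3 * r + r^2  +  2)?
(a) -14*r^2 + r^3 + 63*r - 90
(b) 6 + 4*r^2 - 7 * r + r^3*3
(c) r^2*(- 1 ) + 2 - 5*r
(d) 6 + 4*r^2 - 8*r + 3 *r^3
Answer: d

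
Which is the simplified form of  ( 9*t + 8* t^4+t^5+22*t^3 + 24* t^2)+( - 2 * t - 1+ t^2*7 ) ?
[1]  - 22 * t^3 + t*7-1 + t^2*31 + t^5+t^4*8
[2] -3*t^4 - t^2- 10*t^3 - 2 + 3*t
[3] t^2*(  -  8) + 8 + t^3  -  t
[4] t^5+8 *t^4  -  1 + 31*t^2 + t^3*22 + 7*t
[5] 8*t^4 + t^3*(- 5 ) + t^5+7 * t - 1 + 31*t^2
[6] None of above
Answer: 4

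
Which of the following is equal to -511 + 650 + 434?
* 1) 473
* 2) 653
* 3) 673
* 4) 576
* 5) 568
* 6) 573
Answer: 6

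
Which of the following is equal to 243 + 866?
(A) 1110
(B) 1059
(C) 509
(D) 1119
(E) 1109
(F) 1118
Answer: E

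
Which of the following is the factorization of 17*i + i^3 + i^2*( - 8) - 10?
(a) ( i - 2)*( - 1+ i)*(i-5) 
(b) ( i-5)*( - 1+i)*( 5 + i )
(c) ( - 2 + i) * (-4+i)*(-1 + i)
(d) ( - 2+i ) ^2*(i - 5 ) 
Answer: a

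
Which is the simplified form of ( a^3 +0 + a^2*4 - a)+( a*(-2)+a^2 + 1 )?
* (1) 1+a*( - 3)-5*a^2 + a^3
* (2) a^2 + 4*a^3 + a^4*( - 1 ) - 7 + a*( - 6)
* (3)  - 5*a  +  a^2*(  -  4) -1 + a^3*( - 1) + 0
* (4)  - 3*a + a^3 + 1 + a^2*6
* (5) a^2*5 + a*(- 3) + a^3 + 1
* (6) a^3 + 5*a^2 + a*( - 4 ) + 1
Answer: 5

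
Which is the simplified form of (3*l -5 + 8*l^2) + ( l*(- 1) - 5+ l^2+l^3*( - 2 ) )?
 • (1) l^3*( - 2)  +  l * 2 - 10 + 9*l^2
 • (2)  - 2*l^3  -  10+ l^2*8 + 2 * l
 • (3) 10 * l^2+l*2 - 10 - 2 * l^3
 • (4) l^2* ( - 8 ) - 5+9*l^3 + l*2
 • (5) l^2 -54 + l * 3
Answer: 1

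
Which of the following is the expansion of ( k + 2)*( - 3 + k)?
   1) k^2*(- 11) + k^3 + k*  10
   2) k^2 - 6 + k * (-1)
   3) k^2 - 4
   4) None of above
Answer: 2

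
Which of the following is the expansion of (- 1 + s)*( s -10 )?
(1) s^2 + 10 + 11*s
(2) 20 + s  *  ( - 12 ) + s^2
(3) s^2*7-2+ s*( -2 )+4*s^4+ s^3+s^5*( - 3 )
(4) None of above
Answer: 4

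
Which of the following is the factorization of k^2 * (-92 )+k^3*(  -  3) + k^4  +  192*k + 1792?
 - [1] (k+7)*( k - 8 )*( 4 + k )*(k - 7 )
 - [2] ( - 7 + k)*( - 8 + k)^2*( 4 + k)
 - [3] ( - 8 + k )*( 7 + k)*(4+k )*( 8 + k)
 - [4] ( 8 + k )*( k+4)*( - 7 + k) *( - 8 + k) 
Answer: 4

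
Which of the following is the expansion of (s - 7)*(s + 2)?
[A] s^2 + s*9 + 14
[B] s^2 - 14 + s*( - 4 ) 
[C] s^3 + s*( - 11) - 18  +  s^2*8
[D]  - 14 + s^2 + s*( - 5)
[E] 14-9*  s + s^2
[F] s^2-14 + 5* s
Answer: D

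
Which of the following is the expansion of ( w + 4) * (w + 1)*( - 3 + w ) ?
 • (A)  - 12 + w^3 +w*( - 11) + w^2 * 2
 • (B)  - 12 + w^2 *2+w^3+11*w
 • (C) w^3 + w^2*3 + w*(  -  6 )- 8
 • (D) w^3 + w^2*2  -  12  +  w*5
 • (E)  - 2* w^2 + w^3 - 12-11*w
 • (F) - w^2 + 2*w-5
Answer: A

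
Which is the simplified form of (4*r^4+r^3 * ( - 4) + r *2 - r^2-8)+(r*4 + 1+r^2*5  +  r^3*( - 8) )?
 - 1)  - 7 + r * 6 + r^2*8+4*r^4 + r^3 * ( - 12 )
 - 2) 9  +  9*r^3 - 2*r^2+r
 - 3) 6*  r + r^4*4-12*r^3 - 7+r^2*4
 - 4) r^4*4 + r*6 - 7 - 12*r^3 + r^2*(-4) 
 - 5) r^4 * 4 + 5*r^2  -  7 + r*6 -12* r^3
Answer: 3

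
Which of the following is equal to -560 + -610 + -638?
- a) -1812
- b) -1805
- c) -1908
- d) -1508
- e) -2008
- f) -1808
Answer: f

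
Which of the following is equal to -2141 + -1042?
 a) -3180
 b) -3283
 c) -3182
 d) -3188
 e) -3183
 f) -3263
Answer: e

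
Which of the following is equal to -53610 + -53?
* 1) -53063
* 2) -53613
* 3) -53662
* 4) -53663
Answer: 4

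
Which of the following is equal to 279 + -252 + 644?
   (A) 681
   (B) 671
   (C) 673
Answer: B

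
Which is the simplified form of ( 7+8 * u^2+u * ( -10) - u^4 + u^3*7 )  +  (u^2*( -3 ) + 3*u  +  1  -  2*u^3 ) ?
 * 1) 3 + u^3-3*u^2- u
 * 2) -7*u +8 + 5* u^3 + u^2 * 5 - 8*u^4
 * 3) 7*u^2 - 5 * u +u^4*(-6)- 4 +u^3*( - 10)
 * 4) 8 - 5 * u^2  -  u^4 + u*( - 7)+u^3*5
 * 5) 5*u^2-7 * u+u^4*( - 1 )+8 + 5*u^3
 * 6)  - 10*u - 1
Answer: 5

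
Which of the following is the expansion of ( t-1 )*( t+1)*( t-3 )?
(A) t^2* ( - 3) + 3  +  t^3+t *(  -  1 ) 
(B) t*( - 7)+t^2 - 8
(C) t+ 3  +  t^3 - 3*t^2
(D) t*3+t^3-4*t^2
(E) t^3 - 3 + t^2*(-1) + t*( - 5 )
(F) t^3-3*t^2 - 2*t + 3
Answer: A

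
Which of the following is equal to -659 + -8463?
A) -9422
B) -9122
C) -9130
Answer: B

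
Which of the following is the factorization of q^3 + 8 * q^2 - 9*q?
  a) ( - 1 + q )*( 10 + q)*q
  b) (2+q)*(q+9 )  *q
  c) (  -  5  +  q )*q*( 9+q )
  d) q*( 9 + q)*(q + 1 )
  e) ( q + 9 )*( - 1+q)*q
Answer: e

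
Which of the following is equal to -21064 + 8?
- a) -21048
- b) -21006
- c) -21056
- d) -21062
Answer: c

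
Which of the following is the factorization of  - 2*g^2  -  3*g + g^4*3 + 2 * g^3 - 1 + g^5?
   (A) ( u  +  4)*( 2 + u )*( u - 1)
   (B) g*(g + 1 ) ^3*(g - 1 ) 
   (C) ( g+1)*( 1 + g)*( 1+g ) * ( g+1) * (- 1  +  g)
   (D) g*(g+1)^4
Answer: C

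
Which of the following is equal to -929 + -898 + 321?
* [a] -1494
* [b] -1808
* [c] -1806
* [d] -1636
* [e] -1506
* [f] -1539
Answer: e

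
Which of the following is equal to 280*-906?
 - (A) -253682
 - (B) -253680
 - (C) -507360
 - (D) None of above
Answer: B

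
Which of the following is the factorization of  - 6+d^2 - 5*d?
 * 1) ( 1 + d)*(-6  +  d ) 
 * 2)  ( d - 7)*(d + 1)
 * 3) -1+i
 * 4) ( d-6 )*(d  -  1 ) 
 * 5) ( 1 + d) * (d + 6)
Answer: 1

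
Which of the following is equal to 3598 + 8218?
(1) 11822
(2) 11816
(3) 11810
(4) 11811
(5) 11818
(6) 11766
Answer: 2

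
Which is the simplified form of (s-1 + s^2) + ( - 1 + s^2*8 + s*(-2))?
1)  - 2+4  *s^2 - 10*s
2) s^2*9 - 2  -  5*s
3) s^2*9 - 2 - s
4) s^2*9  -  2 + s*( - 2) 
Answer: 3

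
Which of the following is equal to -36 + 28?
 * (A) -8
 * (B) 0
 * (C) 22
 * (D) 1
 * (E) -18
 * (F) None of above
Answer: A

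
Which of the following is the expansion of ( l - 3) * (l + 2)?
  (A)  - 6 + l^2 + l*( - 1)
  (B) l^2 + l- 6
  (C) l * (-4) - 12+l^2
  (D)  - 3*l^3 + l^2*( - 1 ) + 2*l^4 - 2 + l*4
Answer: A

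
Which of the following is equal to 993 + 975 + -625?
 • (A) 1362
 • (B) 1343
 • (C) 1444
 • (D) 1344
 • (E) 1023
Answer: B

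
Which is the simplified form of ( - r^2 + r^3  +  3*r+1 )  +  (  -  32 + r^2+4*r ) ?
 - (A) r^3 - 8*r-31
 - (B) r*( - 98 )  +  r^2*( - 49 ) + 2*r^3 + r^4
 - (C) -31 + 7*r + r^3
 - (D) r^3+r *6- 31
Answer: C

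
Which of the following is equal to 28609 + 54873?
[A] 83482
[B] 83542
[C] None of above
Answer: A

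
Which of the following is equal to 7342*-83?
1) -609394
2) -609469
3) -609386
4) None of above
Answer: 3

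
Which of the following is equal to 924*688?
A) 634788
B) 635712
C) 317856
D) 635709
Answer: B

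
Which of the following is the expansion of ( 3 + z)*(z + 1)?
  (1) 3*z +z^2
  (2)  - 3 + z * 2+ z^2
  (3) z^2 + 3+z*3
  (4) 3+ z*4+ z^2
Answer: 4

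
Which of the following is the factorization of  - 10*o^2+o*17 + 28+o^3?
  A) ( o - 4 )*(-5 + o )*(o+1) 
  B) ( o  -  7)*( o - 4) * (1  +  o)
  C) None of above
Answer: B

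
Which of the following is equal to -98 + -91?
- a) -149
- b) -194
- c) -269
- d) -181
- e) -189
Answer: e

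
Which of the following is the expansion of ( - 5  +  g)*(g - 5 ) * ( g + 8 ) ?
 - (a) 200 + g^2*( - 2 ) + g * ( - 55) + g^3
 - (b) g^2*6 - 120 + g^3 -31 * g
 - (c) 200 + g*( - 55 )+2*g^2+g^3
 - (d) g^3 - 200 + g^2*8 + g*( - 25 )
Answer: a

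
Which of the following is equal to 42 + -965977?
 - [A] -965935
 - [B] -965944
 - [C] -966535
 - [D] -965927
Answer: A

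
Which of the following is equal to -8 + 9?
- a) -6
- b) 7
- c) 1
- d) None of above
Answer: c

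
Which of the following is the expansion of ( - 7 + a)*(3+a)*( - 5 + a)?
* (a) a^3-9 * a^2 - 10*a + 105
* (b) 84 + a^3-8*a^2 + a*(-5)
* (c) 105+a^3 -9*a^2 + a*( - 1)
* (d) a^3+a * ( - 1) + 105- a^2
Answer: c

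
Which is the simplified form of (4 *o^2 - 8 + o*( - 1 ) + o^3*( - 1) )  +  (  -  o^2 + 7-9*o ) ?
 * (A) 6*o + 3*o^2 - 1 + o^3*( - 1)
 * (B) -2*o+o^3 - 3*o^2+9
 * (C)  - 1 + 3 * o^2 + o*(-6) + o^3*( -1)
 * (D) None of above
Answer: D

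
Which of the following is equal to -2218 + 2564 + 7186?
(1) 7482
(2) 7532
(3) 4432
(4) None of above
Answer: 2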